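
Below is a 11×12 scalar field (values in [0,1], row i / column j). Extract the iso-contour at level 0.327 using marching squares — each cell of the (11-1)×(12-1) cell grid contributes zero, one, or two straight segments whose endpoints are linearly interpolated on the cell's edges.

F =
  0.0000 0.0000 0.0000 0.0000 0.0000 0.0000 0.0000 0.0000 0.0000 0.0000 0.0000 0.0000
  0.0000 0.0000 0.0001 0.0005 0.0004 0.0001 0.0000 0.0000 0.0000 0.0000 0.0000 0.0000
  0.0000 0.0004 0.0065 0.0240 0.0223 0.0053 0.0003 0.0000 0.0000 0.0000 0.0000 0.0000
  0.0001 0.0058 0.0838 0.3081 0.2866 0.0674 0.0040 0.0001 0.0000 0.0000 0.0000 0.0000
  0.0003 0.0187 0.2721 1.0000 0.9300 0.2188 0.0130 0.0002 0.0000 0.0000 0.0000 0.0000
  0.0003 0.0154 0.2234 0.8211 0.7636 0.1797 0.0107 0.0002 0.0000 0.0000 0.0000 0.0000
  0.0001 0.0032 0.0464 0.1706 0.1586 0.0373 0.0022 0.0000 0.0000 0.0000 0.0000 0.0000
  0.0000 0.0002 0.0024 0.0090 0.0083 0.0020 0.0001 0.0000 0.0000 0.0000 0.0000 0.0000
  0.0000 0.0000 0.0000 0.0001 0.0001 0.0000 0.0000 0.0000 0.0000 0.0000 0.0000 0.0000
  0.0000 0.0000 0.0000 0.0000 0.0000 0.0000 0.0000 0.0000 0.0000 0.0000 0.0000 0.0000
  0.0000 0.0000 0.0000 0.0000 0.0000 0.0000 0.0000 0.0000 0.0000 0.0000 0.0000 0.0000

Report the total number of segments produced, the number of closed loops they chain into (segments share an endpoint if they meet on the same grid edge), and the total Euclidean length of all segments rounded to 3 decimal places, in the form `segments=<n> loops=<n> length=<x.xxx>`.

segments=8 loops=1 length=8.779

cell (3,2): code 0100 → (3.027,3.000)–(4.000,2.075)
cell (3,3): code 1100 → (3.063,4.000)–(3.027,3.000)
cell (3,4): code 1000 → (4.000,4.848)–(3.063,4.000)
cell (4,2): code 0110 → (4.000,2.075)–(5.000,2.173)
cell (4,4): code 1001 → (5.000,4.748)–(4.000,4.848)
cell (5,2): code 0010 → (5.000,2.173)–(5.760,3.000)
cell (5,3): code 0011 → (5.760,3.000)–(5.722,4.000)
cell (5,4): code 0001 → (5.722,4.000)–(5.000,4.748)
total: 8 segments, chained into 1 closed loop(s), length Σ = 8.778762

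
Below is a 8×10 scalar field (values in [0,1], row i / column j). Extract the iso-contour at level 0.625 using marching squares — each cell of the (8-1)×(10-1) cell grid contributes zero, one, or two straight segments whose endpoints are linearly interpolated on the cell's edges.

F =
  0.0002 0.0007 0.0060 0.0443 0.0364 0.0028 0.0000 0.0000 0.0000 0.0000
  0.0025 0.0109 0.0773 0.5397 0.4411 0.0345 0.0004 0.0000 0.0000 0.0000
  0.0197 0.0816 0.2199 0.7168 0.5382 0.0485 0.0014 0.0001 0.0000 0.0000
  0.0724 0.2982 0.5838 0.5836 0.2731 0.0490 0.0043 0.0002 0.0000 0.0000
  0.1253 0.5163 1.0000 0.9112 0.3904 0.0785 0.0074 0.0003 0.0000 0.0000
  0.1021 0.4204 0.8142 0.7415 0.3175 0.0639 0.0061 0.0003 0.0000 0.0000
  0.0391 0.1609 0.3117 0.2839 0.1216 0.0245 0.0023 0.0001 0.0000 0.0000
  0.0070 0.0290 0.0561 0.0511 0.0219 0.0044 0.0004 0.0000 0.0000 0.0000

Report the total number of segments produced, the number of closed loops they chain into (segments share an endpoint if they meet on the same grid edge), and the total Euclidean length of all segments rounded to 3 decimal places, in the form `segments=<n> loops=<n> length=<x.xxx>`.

segments=12 loops=2 length=10.147

cell (1,2): code 0100 → (1.482,3.000)–(2.000,2.815)
cell (1,3): code 1000 → (2.000,3.514)–(1.482,3.000)
cell (2,2): code 0010 → (2.000,2.815)–(2.689,3.000)
cell (2,3): code 0001 → (2.689,3.000)–(2.000,3.514)
cell (3,1): code 0100 → (3.099,2.000)–(4.000,1.225)
cell (3,2): code 1100 → (3.126,3.000)–(3.099,2.000)
cell (3,3): code 1000 → (4.000,3.550)–(3.126,3.000)
cell (4,1): code 0110 → (4.000,1.225)–(5.000,1.520)
cell (4,3): code 1001 → (5.000,3.275)–(4.000,3.550)
cell (5,1): code 0010 → (5.000,1.520)–(5.377,2.000)
cell (5,2): code 0011 → (5.377,2.000)–(5.255,3.000)
cell (5,3): code 0001 → (5.255,3.000)–(5.000,3.275)
total: 12 segments, chained into 2 closed loop(s), length Σ = 10.146672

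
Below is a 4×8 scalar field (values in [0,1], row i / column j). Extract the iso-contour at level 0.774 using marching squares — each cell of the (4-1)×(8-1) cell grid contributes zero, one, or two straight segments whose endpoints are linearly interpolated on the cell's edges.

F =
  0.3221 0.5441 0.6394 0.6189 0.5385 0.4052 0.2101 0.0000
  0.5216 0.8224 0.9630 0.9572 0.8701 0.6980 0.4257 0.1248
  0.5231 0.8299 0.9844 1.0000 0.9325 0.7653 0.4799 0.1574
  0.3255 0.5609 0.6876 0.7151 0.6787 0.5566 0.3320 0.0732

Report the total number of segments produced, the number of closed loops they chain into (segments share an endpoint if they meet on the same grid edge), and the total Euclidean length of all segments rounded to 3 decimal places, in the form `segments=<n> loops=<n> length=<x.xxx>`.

cell (0,0): code 0100 → (0.826,1.000)–(1.000,0.839)
cell (0,1): code 1100 → (0.416,2.000)–(0.826,1.000)
cell (0,2): code 1100 → (0.458,3.000)–(0.416,2.000)
cell (0,3): code 1100 → (0.710,4.000)–(0.458,3.000)
cell (0,4): code 1000 → (1.000,4.558)–(0.710,4.000)
cell (1,0): code 0110 → (1.000,0.839)–(2.000,0.818)
cell (1,4): code 1001 → (2.000,4.948)–(1.000,4.558)
cell (2,0): code 0010 → (2.000,0.818)–(2.208,1.000)
cell (2,1): code 0011 → (2.208,1.000)–(2.709,2.000)
cell (2,2): code 0011 → (2.709,2.000)–(2.793,3.000)
cell (2,3): code 0011 → (2.793,3.000)–(2.625,4.000)
cell (2,4): code 0001 → (2.625,4.000)–(2.000,4.948)
total: 12 segments, chained into 1 closed loop(s), length Σ = 10.600194

segments=12 loops=1 length=10.600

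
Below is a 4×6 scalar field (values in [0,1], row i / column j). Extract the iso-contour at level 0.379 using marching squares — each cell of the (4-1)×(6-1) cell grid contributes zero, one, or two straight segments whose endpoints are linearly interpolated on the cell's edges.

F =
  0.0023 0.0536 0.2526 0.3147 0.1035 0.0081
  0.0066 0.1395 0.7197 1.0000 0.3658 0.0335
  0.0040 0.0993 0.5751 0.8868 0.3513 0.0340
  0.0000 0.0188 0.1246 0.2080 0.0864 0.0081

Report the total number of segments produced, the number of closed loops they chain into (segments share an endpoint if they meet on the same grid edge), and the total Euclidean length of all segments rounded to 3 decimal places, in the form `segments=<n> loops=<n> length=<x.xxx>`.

cell (0,1): code 0100 → (0.271,2.000)–(1.000,1.413)
cell (0,2): code 1100 → (0.094,3.000)–(0.271,2.000)
cell (0,3): code 1000 → (1.000,3.979)–(0.094,3.000)
cell (1,1): code 0110 → (1.000,1.413)–(2.000,1.588)
cell (1,3): code 1001 → (2.000,3.948)–(1.000,3.979)
cell (2,1): code 0010 → (2.000,1.588)–(2.435,2.000)
cell (2,2): code 0011 → (2.435,2.000)–(2.748,3.000)
cell (2,3): code 0001 → (2.748,3.000)–(2.000,3.948)
total: 8 segments, chained into 1 closed loop(s), length Σ = 8.156796

segments=8 loops=1 length=8.157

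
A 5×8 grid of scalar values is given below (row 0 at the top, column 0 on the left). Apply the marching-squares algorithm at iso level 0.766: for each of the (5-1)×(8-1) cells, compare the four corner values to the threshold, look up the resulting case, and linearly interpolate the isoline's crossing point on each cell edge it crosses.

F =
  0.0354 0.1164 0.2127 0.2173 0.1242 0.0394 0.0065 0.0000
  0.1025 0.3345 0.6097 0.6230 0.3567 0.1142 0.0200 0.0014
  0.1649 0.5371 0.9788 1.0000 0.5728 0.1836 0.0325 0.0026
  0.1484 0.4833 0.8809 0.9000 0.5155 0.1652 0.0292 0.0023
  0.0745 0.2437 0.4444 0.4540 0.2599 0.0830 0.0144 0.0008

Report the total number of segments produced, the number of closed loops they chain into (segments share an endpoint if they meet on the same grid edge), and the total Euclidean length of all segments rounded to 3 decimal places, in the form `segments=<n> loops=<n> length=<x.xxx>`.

segments=8 loops=1 length=6.470

cell (1,1): code 0100 → (1.423,2.000)–(2.000,1.518)
cell (1,2): code 1100 → (1.379,3.000)–(1.423,2.000)
cell (1,3): code 1000 → (2.000,3.548)–(1.379,3.000)
cell (2,1): code 0110 → (2.000,1.518)–(3.000,1.711)
cell (2,3): code 1001 → (3.000,3.349)–(2.000,3.548)
cell (3,1): code 0010 → (3.000,1.711)–(3.263,2.000)
cell (3,2): code 0011 → (3.263,2.000)–(3.300,3.000)
cell (3,3): code 0001 → (3.300,3.000)–(3.000,3.349)
total: 8 segments, chained into 1 closed loop(s), length Σ = 6.469928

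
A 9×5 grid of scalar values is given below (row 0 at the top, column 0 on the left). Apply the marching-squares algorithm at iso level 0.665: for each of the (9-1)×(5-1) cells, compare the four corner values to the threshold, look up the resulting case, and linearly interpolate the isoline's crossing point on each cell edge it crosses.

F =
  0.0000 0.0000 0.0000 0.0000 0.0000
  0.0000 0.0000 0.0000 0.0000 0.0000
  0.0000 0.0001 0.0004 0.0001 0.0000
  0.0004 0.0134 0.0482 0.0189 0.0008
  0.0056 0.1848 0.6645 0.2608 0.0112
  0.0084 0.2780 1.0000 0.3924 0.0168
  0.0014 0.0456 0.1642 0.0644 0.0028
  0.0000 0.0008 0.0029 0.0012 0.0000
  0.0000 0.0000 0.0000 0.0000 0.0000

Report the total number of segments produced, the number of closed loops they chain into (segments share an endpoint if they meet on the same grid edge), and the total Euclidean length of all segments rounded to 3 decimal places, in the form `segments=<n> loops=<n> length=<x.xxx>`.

segments=4 loops=1 length=3.536

cell (4,1): code 0100 → (4.001,2.000)–(5.000,1.536)
cell (4,2): code 1000 → (5.000,2.551)–(4.001,2.000)
cell (5,1): code 0010 → (5.000,1.536)–(5.401,2.000)
cell (5,2): code 0001 → (5.401,2.000)–(5.000,2.551)
total: 4 segments, chained into 1 closed loop(s), length Σ = 3.536446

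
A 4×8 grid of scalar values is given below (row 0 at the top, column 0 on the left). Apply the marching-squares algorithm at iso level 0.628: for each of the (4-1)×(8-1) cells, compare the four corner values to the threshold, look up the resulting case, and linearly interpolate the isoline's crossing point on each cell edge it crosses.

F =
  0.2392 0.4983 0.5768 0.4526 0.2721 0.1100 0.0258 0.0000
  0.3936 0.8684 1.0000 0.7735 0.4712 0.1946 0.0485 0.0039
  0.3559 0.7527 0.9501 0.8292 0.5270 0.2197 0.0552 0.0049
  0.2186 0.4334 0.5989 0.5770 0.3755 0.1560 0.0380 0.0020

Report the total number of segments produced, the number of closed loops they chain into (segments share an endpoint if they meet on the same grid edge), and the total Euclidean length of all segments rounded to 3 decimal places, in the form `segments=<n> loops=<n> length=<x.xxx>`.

cell (0,0): code 0100 → (0.350,1.000)–(1.000,0.494)
cell (0,1): code 1100 → (0.121,2.000)–(0.350,1.000)
cell (0,2): code 1100 → (0.547,3.000)–(0.121,2.000)
cell (0,3): code 1000 → (1.000,3.481)–(0.547,3.000)
cell (1,0): code 0110 → (1.000,0.494)–(2.000,0.686)
cell (1,3): code 1001 → (2.000,3.666)–(1.000,3.481)
cell (2,0): code 0010 → (2.000,0.686)–(2.391,1.000)
cell (2,1): code 0011 → (2.391,1.000)–(2.917,2.000)
cell (2,2): code 0011 → (2.917,2.000)–(2.798,3.000)
cell (2,3): code 0001 → (2.798,3.000)–(2.000,3.666)
total: 10 segments, chained into 1 closed loop(s), length Σ = 9.310417

segments=10 loops=1 length=9.310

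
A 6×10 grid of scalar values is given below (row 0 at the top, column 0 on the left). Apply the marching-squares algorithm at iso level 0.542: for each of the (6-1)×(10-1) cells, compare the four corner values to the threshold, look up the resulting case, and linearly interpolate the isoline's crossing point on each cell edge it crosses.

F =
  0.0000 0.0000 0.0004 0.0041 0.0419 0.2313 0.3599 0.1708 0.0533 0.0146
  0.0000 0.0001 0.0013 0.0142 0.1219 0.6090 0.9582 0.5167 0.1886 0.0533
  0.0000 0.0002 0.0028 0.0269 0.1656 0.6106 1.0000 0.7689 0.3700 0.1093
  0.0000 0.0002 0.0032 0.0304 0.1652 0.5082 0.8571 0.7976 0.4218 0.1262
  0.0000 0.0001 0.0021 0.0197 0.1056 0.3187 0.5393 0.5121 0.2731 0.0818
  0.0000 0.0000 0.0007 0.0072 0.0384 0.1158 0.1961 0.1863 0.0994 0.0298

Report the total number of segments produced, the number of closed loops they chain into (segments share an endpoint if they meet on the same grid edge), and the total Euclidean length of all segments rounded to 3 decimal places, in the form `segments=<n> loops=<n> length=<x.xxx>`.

cell (0,4): code 0100 → (0.823,5.000)–(1.000,4.862)
cell (0,5): code 1100 → (0.304,6.000)–(0.823,5.000)
cell (0,6): code 1000 → (1.000,6.943)–(0.304,6.000)
cell (1,4): code 0110 → (1.000,4.862)–(2.000,4.846)
cell (1,6): code 1101 → (1.100,7.000)–(1.000,6.943)
cell (1,7): code 1000 → (2.000,7.569)–(1.100,7.000)
cell (2,4): code 0010 → (2.000,4.846)–(2.670,5.000)
cell (2,5): code 0111 → (2.670,5.000)–(3.000,5.097)
cell (2,7): code 1001 → (3.000,7.680)–(2.000,7.569)
cell (3,5): code 0010 → (3.000,5.097)–(3.992,6.000)
cell (3,6): code 0011 → (3.992,6.000)–(3.895,7.000)
cell (3,7): code 0001 → (3.895,7.000)–(3.000,7.680)
total: 12 segments, chained into 1 closed loop(s), length Σ = 10.210159

segments=12 loops=1 length=10.210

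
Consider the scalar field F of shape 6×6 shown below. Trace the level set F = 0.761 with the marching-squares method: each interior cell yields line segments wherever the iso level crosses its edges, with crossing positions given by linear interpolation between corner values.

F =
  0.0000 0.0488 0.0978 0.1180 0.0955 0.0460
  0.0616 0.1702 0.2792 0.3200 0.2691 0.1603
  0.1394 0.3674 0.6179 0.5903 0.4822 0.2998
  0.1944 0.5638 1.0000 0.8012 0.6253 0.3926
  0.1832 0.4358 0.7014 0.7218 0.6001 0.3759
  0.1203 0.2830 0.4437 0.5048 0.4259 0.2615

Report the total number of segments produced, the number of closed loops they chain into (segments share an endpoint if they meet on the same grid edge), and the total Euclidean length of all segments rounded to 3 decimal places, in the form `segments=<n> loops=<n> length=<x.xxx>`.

cell (2,1): code 0100 → (2.375,2.000)–(3.000,1.452)
cell (2,2): code 1100 → (2.809,3.000)–(2.375,2.000)
cell (2,3): code 1000 → (3.000,3.229)–(2.809,3.000)
cell (3,1): code 0010 → (3.000,1.452)–(3.800,2.000)
cell (3,2): code 0011 → (3.800,2.000)–(3.506,3.000)
cell (3,3): code 0001 → (3.506,3.000)–(3.000,3.229)
total: 6 segments, chained into 1 closed loop(s), length Σ = 4.787412

segments=6 loops=1 length=4.787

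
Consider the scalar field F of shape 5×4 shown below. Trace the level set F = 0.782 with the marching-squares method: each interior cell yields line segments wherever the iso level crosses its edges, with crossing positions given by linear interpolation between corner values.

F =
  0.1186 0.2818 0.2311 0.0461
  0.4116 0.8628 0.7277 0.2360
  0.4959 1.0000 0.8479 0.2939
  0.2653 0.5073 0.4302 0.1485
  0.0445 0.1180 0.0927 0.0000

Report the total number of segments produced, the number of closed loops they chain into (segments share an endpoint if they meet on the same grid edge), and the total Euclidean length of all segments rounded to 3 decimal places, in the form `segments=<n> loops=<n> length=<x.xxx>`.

cell (0,0): code 0100 → (0.861,1.000)–(1.000,0.821)
cell (0,1): code 1000 → (1.000,1.598)–(0.861,1.000)
cell (1,0): code 0110 → (1.000,0.821)–(2.000,0.568)
cell (1,1): code 1101 → (1.452,2.000)–(1.000,1.598)
cell (1,2): code 1000 → (2.000,2.119)–(1.452,2.000)
cell (2,0): code 0010 → (2.000,0.568)–(2.442,1.000)
cell (2,1): code 0011 → (2.442,1.000)–(2.158,2.000)
cell (2,2): code 0001 → (2.158,2.000)–(2.000,2.119)
total: 8 segments, chained into 1 closed loop(s), length Σ = 4.894062

segments=8 loops=1 length=4.894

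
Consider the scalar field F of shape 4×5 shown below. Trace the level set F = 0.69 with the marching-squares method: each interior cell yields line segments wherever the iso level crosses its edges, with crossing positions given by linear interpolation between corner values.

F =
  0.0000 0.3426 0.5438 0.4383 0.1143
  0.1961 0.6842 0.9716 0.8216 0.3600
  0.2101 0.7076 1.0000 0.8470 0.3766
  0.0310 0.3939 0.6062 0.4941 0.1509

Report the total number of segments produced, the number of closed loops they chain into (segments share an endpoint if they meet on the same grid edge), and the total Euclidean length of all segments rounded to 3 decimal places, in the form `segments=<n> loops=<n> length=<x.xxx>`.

cell (0,1): code 0100 → (0.342,2.000)–(1.000,1.020)
cell (0,2): code 1100 → (0.657,3.000)–(0.342,2.000)
cell (0,3): code 1000 → (1.000,3.285)–(0.657,3.000)
cell (1,0): code 0100 → (1.248,1.000)–(2.000,0.965)
cell (1,1): code 1110 → (1.000,1.020)–(1.248,1.000)
cell (1,3): code 1001 → (2.000,3.334)–(1.000,3.285)
cell (2,0): code 0010 → (2.000,0.965)–(2.056,1.000)
cell (2,1): code 0011 → (2.056,1.000)–(2.787,2.000)
cell (2,2): code 0011 → (2.787,2.000)–(2.445,3.000)
cell (2,3): code 0001 → (2.445,3.000)–(2.000,3.334)
total: 10 segments, chained into 1 closed loop(s), length Σ = 7.596127

segments=10 loops=1 length=7.596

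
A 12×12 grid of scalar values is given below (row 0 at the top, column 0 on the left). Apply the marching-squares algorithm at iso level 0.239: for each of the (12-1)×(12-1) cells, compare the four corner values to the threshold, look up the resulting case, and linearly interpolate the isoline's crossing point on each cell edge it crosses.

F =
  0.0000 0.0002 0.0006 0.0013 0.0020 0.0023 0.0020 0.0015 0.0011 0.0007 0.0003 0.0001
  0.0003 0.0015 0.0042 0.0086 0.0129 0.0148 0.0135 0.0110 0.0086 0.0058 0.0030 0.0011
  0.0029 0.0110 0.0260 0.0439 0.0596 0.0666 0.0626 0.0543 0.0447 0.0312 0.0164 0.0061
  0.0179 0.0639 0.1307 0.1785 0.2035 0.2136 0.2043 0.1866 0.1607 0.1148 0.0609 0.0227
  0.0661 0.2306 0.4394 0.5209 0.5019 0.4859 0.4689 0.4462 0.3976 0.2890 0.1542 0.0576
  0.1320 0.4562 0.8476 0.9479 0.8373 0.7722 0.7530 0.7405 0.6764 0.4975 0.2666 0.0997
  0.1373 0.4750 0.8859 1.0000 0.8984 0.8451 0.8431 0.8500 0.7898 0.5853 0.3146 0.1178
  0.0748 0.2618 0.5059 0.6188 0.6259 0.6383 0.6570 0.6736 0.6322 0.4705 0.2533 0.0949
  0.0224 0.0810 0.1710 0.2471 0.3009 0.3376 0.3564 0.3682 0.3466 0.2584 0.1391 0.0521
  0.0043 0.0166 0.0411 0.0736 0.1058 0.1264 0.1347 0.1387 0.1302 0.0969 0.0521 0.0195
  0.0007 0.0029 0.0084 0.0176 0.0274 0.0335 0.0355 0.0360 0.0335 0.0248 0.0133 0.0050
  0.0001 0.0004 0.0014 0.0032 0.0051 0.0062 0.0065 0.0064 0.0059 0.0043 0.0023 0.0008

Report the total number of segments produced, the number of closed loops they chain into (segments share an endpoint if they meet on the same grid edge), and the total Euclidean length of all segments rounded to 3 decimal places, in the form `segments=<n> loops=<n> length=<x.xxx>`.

cell (3,1): code 0100 → (3.351,2.000)–(4.000,1.040)
cell (3,2): code 1100 → (3.177,3.000)–(3.351,2.000)
cell (3,3): code 1100 → (3.119,4.000)–(3.177,3.000)
cell (3,4): code 1100 → (3.093,5.000)–(3.119,4.000)
cell (3,5): code 1100 → (3.131,6.000)–(3.093,5.000)
cell (3,6): code 1100 → (3.202,7.000)–(3.131,6.000)
cell (3,7): code 1100 → (3.331,8.000)–(3.202,7.000)
cell (3,8): code 1100 → (3.713,9.000)–(3.331,8.000)
cell (3,9): code 1000 → (4.000,9.371)–(3.713,9.000)
cell (4,0): code 0100 → (4.037,1.000)–(5.000,0.330)
cell (4,1): code 1110 → (4.000,1.040)–(4.037,1.000)
cell (4,9): code 1101 → (4.754,10.000)–(4.000,9.371)
cell (4,10): code 1000 → (5.000,10.165)–(4.754,10.000)
cell (5,0): code 0110 → (5.000,0.330)–(6.000,0.301)
cell (5,10): code 1001 → (6.000,10.384)–(5.000,10.165)
cell (6,0): code 0110 → (6.000,0.301)–(7.000,0.878)
cell (6,10): code 1001 → (7.000,10.090)–(6.000,10.384)
cell (7,0): code 0010 → (7.000,0.878)–(7.126,1.000)
cell (7,1): code 0011 → (7.126,1.000)–(7.797,2.000)
cell (7,2): code 0111 → (7.797,2.000)–(8.000,2.894)
cell (7,9): code 1011 → (8.000,9.163)–(7.125,10.000)
cell (7,10): code 0001 → (7.125,10.000)–(7.000,10.090)
cell (8,2): code 0010 → (8.000,2.894)–(8.047,3.000)
cell (8,3): code 0011 → (8.047,3.000)–(8.317,4.000)
cell (8,4): code 0011 → (8.317,4.000)–(8.467,5.000)
cell (8,5): code 0011 → (8.467,5.000)–(8.530,6.000)
cell (8,6): code 0011 → (8.530,6.000)–(8.563,7.000)
cell (8,7): code 0011 → (8.563,7.000)–(8.497,8.000)
cell (8,8): code 0011 → (8.497,8.000)–(8.120,9.000)
cell (8,9): code 0001 → (8.120,9.000)–(8.000,9.163)
total: 30 segments, chained into 1 closed loop(s), length Σ = 25.553959

segments=30 loops=1 length=25.554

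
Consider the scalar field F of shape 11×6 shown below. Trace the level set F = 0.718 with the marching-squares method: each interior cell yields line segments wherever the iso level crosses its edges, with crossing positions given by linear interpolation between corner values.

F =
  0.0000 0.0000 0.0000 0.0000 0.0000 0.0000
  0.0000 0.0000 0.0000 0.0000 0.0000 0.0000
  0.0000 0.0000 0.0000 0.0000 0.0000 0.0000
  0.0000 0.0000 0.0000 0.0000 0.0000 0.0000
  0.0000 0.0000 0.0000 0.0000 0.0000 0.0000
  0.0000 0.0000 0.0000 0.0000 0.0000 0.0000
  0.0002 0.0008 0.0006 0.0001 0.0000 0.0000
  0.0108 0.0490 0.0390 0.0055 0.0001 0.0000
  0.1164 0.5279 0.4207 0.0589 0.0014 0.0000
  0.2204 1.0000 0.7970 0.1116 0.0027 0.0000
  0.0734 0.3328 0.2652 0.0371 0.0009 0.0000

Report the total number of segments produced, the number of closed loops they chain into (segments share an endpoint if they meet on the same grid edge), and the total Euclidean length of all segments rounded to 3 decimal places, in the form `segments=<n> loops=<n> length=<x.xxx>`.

cell (8,0): code 0100 → (8.403,1.000)–(9.000,0.638)
cell (8,1): code 1100 → (8.790,2.000)–(8.403,1.000)
cell (8,2): code 1000 → (9.000,2.115)–(8.790,2.000)
cell (9,0): code 0010 → (9.000,0.638)–(9.423,1.000)
cell (9,1): code 0011 → (9.423,1.000)–(9.149,2.000)
cell (9,2): code 0001 → (9.149,2.000)–(9.000,2.115)
total: 6 segments, chained into 1 closed loop(s), length Σ = 3.791458

segments=6 loops=1 length=3.791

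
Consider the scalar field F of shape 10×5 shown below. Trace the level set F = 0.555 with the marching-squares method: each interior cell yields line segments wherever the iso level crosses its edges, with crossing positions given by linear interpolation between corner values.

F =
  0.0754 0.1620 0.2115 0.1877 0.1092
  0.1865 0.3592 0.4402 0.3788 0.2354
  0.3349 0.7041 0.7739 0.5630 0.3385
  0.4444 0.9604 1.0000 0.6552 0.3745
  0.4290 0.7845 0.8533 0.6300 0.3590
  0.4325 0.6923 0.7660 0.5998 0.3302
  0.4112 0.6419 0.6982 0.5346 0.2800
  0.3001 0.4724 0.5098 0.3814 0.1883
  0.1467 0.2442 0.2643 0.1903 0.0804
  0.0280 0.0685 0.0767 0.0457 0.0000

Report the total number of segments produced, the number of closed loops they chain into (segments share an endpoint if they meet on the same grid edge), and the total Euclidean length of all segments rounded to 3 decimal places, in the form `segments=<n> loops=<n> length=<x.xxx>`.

cell (1,0): code 0100 → (1.568,1.000)–(2.000,0.596)
cell (1,1): code 1100 → (1.344,2.000)–(1.568,1.000)
cell (1,2): code 1100 → (1.957,3.000)–(1.344,2.000)
cell (1,3): code 1000 → (2.000,3.036)–(1.957,3.000)
cell (2,0): code 0110 → (2.000,0.596)–(3.000,0.214)
cell (2,3): code 1001 → (3.000,3.357)–(2.000,3.036)
cell (3,0): code 0110 → (3.000,0.214)–(4.000,0.354)
cell (3,3): code 1001 → (4.000,3.277)–(3.000,3.357)
cell (4,0): code 0110 → (4.000,0.354)–(5.000,0.472)
cell (4,3): code 1001 → (5.000,3.166)–(4.000,3.277)
cell (5,0): code 0110 → (5.000,0.472)–(6.000,0.623)
cell (5,2): code 1011 → (6.000,2.875)–(5.687,3.000)
cell (5,3): code 0001 → (5.687,3.000)–(5.000,3.166)
cell (6,0): code 0010 → (6.000,0.623)–(6.513,1.000)
cell (6,1): code 0011 → (6.513,1.000)–(6.760,2.000)
cell (6,2): code 0001 → (6.760,2.000)–(6.000,2.875)
total: 16 segments, chained into 1 closed loop(s), length Σ = 13.872639

segments=16 loops=1 length=13.873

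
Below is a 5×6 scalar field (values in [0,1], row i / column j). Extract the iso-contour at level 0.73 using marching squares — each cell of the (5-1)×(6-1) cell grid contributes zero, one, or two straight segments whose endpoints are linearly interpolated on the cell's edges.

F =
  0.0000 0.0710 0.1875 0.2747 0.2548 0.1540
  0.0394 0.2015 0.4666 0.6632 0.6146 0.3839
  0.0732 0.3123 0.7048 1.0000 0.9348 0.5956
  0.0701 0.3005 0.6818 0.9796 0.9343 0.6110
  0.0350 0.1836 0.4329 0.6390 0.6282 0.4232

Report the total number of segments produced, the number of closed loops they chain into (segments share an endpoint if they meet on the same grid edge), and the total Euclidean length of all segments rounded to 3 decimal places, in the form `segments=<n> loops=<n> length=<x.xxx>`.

cell (1,2): code 0100 → (1.198,3.000)–(2.000,2.085)
cell (1,3): code 1100 → (1.360,4.000)–(1.198,3.000)
cell (1,4): code 1000 → (2.000,4.604)–(1.360,4.000)
cell (2,2): code 0110 → (2.000,2.085)–(3.000,2.162)
cell (2,4): code 1001 → (3.000,4.632)–(2.000,4.604)
cell (3,2): code 0010 → (3.000,2.162)–(3.733,3.000)
cell (3,3): code 0011 → (3.733,3.000)–(3.667,4.000)
cell (3,4): code 0001 → (3.667,4.000)–(3.000,4.632)
total: 8 segments, chained into 1 closed loop(s), length Σ = 8.146754

segments=8 loops=1 length=8.147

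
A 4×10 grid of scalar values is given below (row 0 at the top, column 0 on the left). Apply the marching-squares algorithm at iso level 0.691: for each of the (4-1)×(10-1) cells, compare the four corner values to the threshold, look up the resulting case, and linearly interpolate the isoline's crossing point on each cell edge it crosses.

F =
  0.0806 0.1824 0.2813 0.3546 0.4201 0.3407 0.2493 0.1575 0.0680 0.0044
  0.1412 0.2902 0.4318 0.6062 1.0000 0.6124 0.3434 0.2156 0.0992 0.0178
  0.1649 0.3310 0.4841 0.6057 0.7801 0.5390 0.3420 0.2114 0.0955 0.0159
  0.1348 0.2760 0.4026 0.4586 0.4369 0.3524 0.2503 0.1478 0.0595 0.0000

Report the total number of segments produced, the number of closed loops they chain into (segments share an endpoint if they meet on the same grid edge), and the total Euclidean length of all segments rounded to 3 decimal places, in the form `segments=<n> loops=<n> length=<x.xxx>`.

cell (0,3): code 0100 → (0.467,4.000)–(1.000,3.215)
cell (0,4): code 1000 → (1.000,4.797)–(0.467,4.000)
cell (1,3): code 0110 → (1.000,3.215)–(2.000,3.489)
cell (1,4): code 1001 → (2.000,4.370)–(1.000,4.797)
cell (2,3): code 0010 → (2.000,3.489)–(2.260,4.000)
cell (2,4): code 0001 → (2.260,4.000)–(2.000,4.370)
total: 6 segments, chained into 1 closed loop(s), length Σ = 5.056492

segments=6 loops=1 length=5.056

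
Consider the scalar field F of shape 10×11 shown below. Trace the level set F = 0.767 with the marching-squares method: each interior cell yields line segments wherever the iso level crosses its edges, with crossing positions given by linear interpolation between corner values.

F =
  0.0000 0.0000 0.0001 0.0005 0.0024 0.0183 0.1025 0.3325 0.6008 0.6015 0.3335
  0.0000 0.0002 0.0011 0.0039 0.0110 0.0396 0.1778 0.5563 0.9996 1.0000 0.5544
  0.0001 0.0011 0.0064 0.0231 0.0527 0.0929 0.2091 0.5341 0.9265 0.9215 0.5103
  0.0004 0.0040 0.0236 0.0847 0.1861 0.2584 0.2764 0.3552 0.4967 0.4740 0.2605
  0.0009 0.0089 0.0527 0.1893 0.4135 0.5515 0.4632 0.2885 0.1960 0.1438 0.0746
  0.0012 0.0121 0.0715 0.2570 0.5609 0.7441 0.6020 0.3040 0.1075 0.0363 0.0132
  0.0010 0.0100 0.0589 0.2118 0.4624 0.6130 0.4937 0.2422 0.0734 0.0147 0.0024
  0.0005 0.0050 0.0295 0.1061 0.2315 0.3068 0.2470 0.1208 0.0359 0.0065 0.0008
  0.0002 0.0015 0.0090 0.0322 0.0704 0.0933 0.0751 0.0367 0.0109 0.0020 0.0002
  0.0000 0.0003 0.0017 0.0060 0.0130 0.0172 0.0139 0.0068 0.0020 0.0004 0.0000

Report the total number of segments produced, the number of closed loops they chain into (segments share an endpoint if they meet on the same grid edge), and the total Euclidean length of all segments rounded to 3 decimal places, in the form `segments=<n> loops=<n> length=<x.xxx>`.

segments=8 loops=1 length=6.648

cell (0,7): code 0100 → (0.417,8.000)–(1.000,7.475)
cell (0,8): code 1100 → (0.415,9.000)–(0.417,8.000)
cell (0,9): code 1000 → (1.000,9.523)–(0.415,9.000)
cell (1,7): code 0110 → (1.000,7.475)–(2.000,7.594)
cell (1,9): code 1001 → (2.000,9.376)–(1.000,9.523)
cell (2,7): code 0010 → (2.000,7.594)–(2.371,8.000)
cell (2,8): code 0011 → (2.371,8.000)–(2.345,9.000)
cell (2,9): code 0001 → (2.345,9.000)–(2.000,9.376)
total: 8 segments, chained into 1 closed loop(s), length Σ = 6.647664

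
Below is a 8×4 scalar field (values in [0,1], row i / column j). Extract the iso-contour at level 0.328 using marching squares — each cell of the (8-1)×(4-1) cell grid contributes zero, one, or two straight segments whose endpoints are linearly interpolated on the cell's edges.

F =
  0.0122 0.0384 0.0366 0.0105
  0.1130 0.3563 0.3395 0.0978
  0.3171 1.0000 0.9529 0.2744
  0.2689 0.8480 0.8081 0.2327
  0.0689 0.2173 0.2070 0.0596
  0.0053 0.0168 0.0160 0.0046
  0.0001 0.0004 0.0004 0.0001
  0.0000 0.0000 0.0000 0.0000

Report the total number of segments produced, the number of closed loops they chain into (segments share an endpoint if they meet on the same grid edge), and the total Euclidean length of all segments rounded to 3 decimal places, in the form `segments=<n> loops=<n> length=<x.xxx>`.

segments=10 loops=1 length=9.242

cell (0,0): code 0100 → (0.911,1.000)–(1.000,0.884)
cell (0,1): code 1100 → (0.962,2.000)–(0.911,1.000)
cell (0,2): code 1000 → (1.000,2.048)–(0.962,2.000)
cell (1,0): code 0110 → (1.000,0.884)–(2.000,0.016)
cell (1,2): code 1001 → (2.000,2.921)–(1.000,2.048)
cell (2,0): code 0110 → (2.000,0.016)–(3.000,0.102)
cell (2,2): code 1001 → (3.000,2.834)–(2.000,2.921)
cell (3,0): code 0010 → (3.000,0.102)–(3.824,1.000)
cell (3,1): code 0011 → (3.824,1.000)–(3.799,2.000)
cell (3,2): code 0001 → (3.799,2.000)–(3.000,2.834)
total: 10 segments, chained into 1 closed loop(s), length Σ = 9.242223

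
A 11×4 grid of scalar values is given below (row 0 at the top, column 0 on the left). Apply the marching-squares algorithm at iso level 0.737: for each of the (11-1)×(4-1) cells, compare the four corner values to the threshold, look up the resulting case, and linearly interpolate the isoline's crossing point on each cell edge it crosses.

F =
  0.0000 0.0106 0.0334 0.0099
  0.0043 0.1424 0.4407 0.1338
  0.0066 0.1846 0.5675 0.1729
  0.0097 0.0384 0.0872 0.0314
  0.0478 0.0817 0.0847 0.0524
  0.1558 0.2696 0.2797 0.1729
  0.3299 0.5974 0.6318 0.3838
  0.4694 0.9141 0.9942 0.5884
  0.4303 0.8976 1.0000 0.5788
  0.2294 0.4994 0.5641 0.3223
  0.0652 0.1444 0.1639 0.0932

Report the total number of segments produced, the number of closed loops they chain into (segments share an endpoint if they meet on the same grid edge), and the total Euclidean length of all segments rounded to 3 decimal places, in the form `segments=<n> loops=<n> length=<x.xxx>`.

cell (6,0): code 0100 → (6.441,1.000)–(7.000,0.602)
cell (6,1): code 1100 → (6.290,2.000)–(6.441,1.000)
cell (6,2): code 1000 → (7.000,2.634)–(6.290,2.000)
cell (7,0): code 0110 → (7.000,0.602)–(8.000,0.656)
cell (7,2): code 1001 → (8.000,2.624)–(7.000,2.634)
cell (8,0): code 0010 → (8.000,0.656)–(8.403,1.000)
cell (8,1): code 0011 → (8.403,1.000)–(8.603,2.000)
cell (8,2): code 0001 → (8.603,2.000)–(8.000,2.624)
total: 8 segments, chained into 1 closed loop(s), length Σ = 7.068820

segments=8 loops=1 length=7.069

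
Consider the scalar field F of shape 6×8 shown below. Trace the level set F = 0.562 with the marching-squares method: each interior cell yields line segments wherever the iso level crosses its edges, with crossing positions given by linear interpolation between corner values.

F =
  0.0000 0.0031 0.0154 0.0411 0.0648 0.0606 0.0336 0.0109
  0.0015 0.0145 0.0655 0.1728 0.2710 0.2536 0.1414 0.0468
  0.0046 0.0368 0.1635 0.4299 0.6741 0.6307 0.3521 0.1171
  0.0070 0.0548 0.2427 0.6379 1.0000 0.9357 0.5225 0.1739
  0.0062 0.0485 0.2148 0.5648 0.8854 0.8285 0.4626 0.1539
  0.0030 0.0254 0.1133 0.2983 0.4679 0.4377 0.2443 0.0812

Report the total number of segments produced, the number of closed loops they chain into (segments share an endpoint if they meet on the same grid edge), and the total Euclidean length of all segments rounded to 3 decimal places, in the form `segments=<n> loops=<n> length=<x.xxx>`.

segments=12 loops=1 length=9.597

cell (1,3): code 0100 → (1.722,4.000)–(2.000,3.541)
cell (1,4): code 1100 → (1.818,5.000)–(1.722,4.000)
cell (1,5): code 1000 → (2.000,5.247)–(1.818,5.000)
cell (2,2): code 0100 → (2.635,3.000)–(3.000,2.808)
cell (2,3): code 1110 → (2.000,3.541)–(2.635,3.000)
cell (2,5): code 1001 → (3.000,5.904)–(2.000,5.247)
cell (3,2): code 0110 → (3.000,2.808)–(4.000,2.992)
cell (3,5): code 1001 → (4.000,5.728)–(3.000,5.904)
cell (4,2): code 0010 → (4.000,2.992)–(4.011,3.000)
cell (4,3): code 0011 → (4.011,3.000)–(4.775,4.000)
cell (4,4): code 0011 → (4.775,4.000)–(4.682,5.000)
cell (4,5): code 0001 → (4.682,5.000)–(4.000,5.728)
total: 12 segments, chained into 1 closed loop(s), length Σ = 9.597402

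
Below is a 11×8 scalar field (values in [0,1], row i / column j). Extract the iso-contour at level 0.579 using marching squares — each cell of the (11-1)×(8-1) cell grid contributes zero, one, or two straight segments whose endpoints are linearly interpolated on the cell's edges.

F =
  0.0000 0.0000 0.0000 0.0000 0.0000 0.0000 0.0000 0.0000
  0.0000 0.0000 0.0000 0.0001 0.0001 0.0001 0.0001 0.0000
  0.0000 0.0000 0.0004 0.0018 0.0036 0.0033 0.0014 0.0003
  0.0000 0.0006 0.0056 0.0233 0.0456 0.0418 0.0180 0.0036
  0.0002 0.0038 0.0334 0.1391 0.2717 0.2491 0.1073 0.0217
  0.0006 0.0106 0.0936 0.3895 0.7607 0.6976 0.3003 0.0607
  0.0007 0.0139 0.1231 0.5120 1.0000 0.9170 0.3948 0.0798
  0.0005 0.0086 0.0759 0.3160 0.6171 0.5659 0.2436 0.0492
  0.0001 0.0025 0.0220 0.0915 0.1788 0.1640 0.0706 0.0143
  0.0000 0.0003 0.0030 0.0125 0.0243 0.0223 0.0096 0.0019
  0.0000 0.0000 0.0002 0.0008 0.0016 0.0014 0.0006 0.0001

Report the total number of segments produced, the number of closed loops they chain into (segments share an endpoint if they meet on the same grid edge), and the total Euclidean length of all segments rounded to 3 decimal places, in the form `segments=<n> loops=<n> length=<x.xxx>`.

cell (4,3): code 0100 → (4.628,4.000)–(5.000,3.511)
cell (4,4): code 1100 → (4.736,5.000)–(4.628,4.000)
cell (4,5): code 1000 → (5.000,5.299)–(4.736,5.000)
cell (5,3): code 0110 → (5.000,3.511)–(6.000,3.137)
cell (5,5): code 1001 → (6.000,5.647)–(5.000,5.299)
cell (6,3): code 0110 → (6.000,3.137)–(7.000,3.873)
cell (6,4): code 1011 → (7.000,4.744)–(6.963,5.000)
cell (6,5): code 0001 → (6.963,5.000)–(6.000,5.647)
cell (7,3): code 0010 → (7.000,3.873)–(7.087,4.000)
cell (7,4): code 0001 → (7.087,4.000)–(7.000,4.744)
total: 10 segments, chained into 1 closed loop(s), length Σ = 7.708595

segments=10 loops=1 length=7.709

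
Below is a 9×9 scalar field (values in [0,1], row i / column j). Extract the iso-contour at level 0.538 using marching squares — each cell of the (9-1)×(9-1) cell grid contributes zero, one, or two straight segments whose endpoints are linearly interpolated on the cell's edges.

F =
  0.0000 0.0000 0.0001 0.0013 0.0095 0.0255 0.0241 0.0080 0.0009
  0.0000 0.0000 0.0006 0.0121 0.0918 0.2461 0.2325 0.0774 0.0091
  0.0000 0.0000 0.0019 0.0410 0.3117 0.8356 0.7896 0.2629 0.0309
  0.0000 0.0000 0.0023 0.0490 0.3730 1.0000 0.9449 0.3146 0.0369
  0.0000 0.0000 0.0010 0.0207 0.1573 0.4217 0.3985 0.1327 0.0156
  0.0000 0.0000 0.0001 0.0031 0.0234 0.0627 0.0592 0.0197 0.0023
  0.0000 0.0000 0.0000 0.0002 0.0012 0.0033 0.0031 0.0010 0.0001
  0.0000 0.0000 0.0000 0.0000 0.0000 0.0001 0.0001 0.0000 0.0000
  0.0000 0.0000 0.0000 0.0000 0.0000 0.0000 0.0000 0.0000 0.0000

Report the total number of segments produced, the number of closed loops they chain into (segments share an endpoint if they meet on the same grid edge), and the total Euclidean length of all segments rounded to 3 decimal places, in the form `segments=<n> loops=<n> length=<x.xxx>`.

segments=8 loops=1 length=7.521

cell (1,4): code 0100 → (1.495,5.000)–(2.000,4.432)
cell (1,5): code 1100 → (1.548,6.000)–(1.495,5.000)
cell (1,6): code 1000 → (2.000,6.478)–(1.548,6.000)
cell (2,4): code 0110 → (2.000,4.432)–(3.000,4.263)
cell (2,6): code 1001 → (3.000,6.646)–(2.000,6.478)
cell (3,4): code 0010 → (3.000,4.263)–(3.799,5.000)
cell (3,5): code 0011 → (3.799,5.000)–(3.745,6.000)
cell (3,6): code 0001 → (3.745,6.000)–(3.000,6.646)
total: 8 segments, chained into 1 closed loop(s), length Σ = 7.520735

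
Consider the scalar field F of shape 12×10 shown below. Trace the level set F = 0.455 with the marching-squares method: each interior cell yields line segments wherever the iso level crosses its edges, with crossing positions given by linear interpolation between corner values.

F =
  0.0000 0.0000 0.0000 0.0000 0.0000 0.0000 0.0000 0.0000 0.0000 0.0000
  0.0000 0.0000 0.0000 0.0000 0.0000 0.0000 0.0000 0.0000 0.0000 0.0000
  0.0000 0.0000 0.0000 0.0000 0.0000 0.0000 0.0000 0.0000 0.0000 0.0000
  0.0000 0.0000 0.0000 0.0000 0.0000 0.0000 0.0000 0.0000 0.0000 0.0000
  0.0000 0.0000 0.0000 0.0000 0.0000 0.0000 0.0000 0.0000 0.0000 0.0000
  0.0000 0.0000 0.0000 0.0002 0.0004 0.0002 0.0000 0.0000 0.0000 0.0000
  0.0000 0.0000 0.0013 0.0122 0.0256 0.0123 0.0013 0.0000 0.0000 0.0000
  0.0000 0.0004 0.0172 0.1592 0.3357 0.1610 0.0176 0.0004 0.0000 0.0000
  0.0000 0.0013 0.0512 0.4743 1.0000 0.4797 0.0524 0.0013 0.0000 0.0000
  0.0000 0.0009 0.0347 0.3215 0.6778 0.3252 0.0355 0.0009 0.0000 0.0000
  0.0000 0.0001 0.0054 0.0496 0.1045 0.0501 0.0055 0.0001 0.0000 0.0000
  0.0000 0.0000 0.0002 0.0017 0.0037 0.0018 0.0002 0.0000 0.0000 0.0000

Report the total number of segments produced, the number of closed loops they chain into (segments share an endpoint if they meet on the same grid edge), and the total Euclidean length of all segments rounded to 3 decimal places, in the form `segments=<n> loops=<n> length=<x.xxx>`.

cell (7,2): code 0100 → (7.939,3.000)–(8.000,2.954)
cell (7,3): code 1100 → (7.180,4.000)–(7.939,3.000)
cell (7,4): code 1100 → (7.922,5.000)–(7.180,4.000)
cell (7,5): code 1000 → (8.000,5.058)–(7.922,5.000)
cell (8,2): code 0010 → (8.000,2.954)–(8.126,3.000)
cell (8,3): code 0111 → (8.126,3.000)–(9.000,3.375)
cell (8,4): code 1011 → (9.000,4.632)–(8.160,5.000)
cell (8,5): code 0001 → (8.160,5.000)–(8.000,5.058)
cell (9,3): code 0010 → (9.000,3.375)–(9.389,4.000)
cell (9,4): code 0001 → (9.389,4.000)–(9.000,4.632)
total: 10 segments, chained into 1 closed loop(s), length Σ = 6.324575

segments=10 loops=1 length=6.325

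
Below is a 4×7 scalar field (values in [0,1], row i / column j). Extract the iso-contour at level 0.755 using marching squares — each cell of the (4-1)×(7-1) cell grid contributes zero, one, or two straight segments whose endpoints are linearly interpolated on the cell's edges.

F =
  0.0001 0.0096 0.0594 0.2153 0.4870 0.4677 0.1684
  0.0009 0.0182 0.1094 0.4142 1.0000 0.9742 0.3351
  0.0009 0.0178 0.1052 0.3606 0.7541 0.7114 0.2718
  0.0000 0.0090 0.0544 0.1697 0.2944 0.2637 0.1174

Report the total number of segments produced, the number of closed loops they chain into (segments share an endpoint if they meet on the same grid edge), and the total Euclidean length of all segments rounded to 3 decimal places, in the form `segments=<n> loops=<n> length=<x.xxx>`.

cell (0,3): code 0100 → (0.522,4.000)–(1.000,3.582)
cell (0,4): code 1100 → (0.567,5.000)–(0.522,4.000)
cell (0,5): code 1000 → (1.000,5.343)–(0.567,5.000)
cell (1,3): code 0010 → (1.000,3.582)–(1.996,4.000)
cell (1,4): code 0011 → (1.996,4.000)–(1.834,5.000)
cell (1,5): code 0001 → (1.834,5.000)–(1.000,5.343)
total: 6 segments, chained into 1 closed loop(s), length Σ = 5.183529

segments=6 loops=1 length=5.184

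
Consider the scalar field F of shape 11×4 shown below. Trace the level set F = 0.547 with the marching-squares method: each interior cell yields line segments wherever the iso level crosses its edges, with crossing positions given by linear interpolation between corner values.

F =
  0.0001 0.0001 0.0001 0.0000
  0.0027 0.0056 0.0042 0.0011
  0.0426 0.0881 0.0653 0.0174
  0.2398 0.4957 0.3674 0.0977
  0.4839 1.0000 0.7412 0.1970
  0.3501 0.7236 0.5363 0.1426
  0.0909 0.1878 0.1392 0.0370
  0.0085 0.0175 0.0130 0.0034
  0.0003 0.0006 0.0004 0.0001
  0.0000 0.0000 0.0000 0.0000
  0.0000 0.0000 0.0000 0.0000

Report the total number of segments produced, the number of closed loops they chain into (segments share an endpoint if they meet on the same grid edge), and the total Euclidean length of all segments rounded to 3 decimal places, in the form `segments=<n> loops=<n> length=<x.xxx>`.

segments=8 loops=1 length=6.700

cell (3,0): code 0100 → (3.102,1.000)–(4.000,0.122)
cell (3,1): code 1100 → (3.480,2.000)–(3.102,1.000)
cell (3,2): code 1000 → (4.000,2.357)–(3.480,2.000)
cell (4,0): code 0110 → (4.000,0.122)–(5.000,0.527)
cell (4,1): code 1011 → (5.000,1.943)–(4.948,2.000)
cell (4,2): code 0001 → (4.948,2.000)–(4.000,2.357)
cell (5,0): code 0010 → (5.000,0.527)–(5.330,1.000)
cell (5,1): code 0001 → (5.330,1.000)–(5.000,1.943)
total: 8 segments, chained into 1 closed loop(s), length Σ = 6.699707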